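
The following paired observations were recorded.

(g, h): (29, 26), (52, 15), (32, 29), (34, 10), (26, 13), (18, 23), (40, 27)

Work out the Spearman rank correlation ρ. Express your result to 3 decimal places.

0.036

Rank g: 3, 7, 4, 5, 2, 1, 6
Rank h: 5, 3, 7, 1, 2, 4, 6
d = rank(g) − rank(h): -2, 4, -3, 4, 0, -3, 0; Σd² = 54
ρ = 1 − 6Σd² / [n(n²−1)] = 1 − 6×54 / (7×48) = 1 − 324/336 ≈ 0.036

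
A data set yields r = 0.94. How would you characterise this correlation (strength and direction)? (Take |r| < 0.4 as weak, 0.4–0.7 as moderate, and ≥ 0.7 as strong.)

strong positive

r = 0.94 > 0 so the relationship is positive.
|r| = 0.94, which falls in the strong range.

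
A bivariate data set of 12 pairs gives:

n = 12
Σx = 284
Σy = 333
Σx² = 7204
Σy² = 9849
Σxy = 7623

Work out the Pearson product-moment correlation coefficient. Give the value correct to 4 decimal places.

r = (nΣxy − ΣxΣy) / √[(nΣx² − (Σx)²)(nΣy² − (Σy)²)]
Numerator: 12×7623 − 284×333 = -3096
Denominator: √[(86448 − 80656)(118188 − 110889)] = √[5792 × 7299] = 6501.9849
r = -3096 / 6501.9849 ≈ -0.4762

-0.4762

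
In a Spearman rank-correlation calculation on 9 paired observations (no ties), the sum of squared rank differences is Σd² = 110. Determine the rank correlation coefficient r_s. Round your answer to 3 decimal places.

ρ = 1 − 6Σd² / [n(n²−1)] = 1 − 6×110 / (9×80)
  = 1 − 660/720 = 1 − 0.9167 ≈ 0.083

0.083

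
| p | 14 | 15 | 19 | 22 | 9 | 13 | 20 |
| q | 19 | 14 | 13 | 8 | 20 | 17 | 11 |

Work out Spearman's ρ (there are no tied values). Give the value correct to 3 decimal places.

Rank p: 3, 4, 5, 7, 1, 2, 6
Rank q: 6, 4, 3, 1, 7, 5, 2
d = rank(p) − rank(q): -3, 0, 2, 6, -6, -3, 4; Σd² = 110
ρ = 1 − 6Σd² / [n(n²−1)] = 1 − 6×110 / (7×48) = 1 − 660/336 ≈ -0.964

-0.964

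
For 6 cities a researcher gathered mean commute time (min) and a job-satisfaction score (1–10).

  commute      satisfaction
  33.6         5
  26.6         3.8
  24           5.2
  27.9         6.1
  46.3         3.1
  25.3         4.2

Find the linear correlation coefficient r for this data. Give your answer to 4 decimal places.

-0.5547

n = 6, Σx = 183.7, Σy = 27.4, Σx² = 5974.71, Σy² = 130.94, Σxy = 813.86
nΣxy − ΣxΣy = 4883.16 − 5033.38 = -150.22
nΣx² − (Σx)² = 35848.26 − 33745.69 = 2102.57; nΣy² − (Σy)² = 785.64 − 750.76 = 34.88
r = -150.22 / √(2102.57 × 34.88) = -150.22 / 270.8092 ≈ -0.5547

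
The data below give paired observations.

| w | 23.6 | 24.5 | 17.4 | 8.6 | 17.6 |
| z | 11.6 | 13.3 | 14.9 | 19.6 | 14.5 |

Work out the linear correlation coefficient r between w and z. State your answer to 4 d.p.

-0.9571

n = 5, Σw = 91.7, Σz = 73.9, Σw² = 1843.69, Σz² = 1127.87, Σwz = 1282.63
nΣwz − ΣwΣz = 6413.15 − 6776.63 = -363.48
nΣw² − (Σw)² = 9218.45 − 8408.89 = 809.56; nΣz² − (Σz)² = 5639.35 − 5461.21 = 178.14
r = -363.48 / √(809.56 × 178.14) = -363.48 / 379.7565 ≈ -0.9571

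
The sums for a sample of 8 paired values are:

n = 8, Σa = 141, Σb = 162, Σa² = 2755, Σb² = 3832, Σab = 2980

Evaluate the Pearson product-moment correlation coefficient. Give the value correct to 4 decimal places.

0.3234

r = (nΣab − ΣaΣb) / √[(nΣa² − (Σa)²)(nΣb² − (Σb)²)]
Numerator: 8×2980 − 141×162 = 998
Denominator: √[(22040 − 19881)(30656 − 26244)] = √[2159 × 4412] = 3086.3422
r = 998 / 3086.3422 ≈ 0.3234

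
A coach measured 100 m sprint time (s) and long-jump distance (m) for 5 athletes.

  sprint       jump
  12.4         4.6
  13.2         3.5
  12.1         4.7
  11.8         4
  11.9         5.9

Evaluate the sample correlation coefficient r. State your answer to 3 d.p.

n = 5, Σx = 61.4, Σy = 22.7, Σx² = 755.26, Σy² = 106.31, Σxy = 277.52
nΣxy − ΣxΣy = 1387.6 − 1393.78 = -6.18
nΣx² − (Σx)² = 3776.3 − 3769.96 = 6.34; nΣy² − (Σy)² = 531.55 − 515.29 = 16.26
r = -6.18 / √(6.34 × 16.26) = -6.18 / 10.1532 ≈ -0.609

-0.609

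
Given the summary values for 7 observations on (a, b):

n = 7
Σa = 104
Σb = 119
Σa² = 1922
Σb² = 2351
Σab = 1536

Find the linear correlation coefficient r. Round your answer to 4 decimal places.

-0.6599

r = (nΣab − ΣaΣb) / √[(nΣa² − (Σa)²)(nΣb² − (Σb)²)]
Numerator: 7×1536 − 104×119 = -1624
Denominator: √[(13454 − 10816)(16457 − 14161)] = √[2638 × 2296] = 2461.0664
r = -1624 / 2461.0664 ≈ -0.6599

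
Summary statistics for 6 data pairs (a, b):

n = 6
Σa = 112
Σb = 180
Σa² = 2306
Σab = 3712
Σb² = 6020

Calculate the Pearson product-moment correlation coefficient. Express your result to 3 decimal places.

r = (nΣab − ΣaΣb) / √[(nΣa² − (Σa)²)(nΣb² − (Σb)²)]
Numerator: 6×3712 − 112×180 = 2112
Denominator: √[(13836 − 12544)(36120 − 32400)] = √[1292 × 3720] = 2192.3138
r = 2112 / 2192.3138 ≈ 0.963

0.963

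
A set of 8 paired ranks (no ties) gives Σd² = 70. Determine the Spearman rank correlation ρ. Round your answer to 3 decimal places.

0.167

ρ = 1 − 6Σd² / [n(n²−1)] = 1 − 6×70 / (8×63)
  = 1 − 420/504 = 1 − 0.8333 ≈ 0.167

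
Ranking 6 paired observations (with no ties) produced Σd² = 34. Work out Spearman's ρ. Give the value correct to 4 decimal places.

ρ = 1 − 6Σd² / [n(n²−1)] = 1 − 6×34 / (6×35)
  = 1 − 204/210 = 1 − 0.97143 ≈ 0.0286

0.0286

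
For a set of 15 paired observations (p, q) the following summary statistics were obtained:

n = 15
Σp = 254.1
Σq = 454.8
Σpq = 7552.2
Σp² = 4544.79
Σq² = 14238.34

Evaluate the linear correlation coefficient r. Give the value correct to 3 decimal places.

-0.463

r = (nΣpq − ΣpΣq) / √[(nΣp² − (Σp)²)(nΣq² − (Σq)²)]
Numerator: 15×7552.2 − 254.1×454.8 = -2281.68
Denominator: √[(68171.85 − 64566.81)(213575.1 − 206843.04)] = √[3605.04 × 6732.06] = 4926.3928
r = -2281.68 / 4926.3928 ≈ -0.463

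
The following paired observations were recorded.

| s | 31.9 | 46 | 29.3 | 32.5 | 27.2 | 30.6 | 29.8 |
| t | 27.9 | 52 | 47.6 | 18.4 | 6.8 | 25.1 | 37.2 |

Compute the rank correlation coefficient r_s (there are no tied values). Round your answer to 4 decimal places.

Rank s: 5, 7, 2, 6, 1, 4, 3
Rank t: 4, 7, 6, 2, 1, 3, 5
d = rank(s) − rank(t): 1, 0, -4, 4, 0, 1, -2; Σd² = 38
ρ = 1 − 6Σd² / [n(n²−1)] = 1 − 6×38 / (7×48) = 1 − 228/336 ≈ 0.3214

0.3214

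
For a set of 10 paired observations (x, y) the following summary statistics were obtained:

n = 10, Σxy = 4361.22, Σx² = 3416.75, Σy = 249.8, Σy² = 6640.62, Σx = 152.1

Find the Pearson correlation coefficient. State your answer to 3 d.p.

r = (nΣxy − ΣxΣy) / √[(nΣx² − (Σx)²)(nΣy² − (Σy)²)]
Numerator: 10×4361.22 − 152.1×249.8 = 5617.62
Denominator: √[(34167.5 − 23134.41)(66406.2 − 62400.04)] = √[11033.09 × 4006.16] = 6648.3324
r = 5617.62 / 6648.3324 ≈ 0.845

0.845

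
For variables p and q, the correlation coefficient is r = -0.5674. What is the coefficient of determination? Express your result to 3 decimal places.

0.322

r² = (-0.5674)² = 0.322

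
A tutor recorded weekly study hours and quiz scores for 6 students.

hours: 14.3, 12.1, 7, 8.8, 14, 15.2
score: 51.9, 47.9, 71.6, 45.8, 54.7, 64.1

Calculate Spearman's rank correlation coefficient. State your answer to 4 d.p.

0.0857

Rank hours: 5, 3, 1, 2, 4, 6
Rank score: 3, 2, 6, 1, 4, 5
d = rank(hours) − rank(score): 2, 1, -5, 1, 0, 1; Σd² = 32
ρ = 1 − 6Σd² / [n(n²−1)] = 1 − 6×32 / (6×35) = 1 − 192/210 ≈ 0.0857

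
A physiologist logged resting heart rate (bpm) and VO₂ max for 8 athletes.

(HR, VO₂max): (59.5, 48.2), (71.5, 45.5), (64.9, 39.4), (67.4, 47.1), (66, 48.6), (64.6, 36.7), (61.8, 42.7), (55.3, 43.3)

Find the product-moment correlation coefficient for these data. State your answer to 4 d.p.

n = 8, Σx = 511, Σy = 351.5, Σx² = 32813.76, Σy² = 15571.29, Σxy = 22464.52
nΣxy − ΣxΣy = 179716.16 − 179616.5 = 99.66
nΣx² − (Σx)² = 262510.08 − 261121 = 1389.08; nΣy² − (Σy)² = 124570.32 − 123552.25 = 1018.07
r = 99.66 / √(1389.08 × 1018.07) = 99.66 / 1189.1933 ≈ 0.0838

0.0838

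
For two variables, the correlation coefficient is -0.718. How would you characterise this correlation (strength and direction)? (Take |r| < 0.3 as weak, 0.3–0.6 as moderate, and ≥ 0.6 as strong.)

r = -0.718 < 0 so the relationship is negative.
|r| = 0.718, which falls in the strong range.

strong negative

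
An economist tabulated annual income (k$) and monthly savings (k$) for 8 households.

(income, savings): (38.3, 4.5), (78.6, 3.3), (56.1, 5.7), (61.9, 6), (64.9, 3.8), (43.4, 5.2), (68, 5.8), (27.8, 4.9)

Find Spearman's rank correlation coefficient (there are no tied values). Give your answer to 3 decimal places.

Rank income: 2, 8, 4, 5, 6, 3, 7, 1
Rank savings: 3, 1, 6, 8, 2, 5, 7, 4
d = rank(income) − rank(savings): -1, 7, -2, -3, 4, -2, 0, -3; Σd² = 92
ρ = 1 − 6Σd² / [n(n²−1)] = 1 − 6×92 / (8×63) = 1 − 552/504 ≈ -0.095

-0.095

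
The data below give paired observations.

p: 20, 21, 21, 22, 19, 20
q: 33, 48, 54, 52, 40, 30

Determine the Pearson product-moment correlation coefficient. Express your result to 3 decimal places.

n = 6, Σp = 123, Σq = 257, Σp² = 2527, Σq² = 11513, Σpq = 5306
nΣpq − ΣpΣq = 31836 − 31611 = 225
nΣp² − (Σp)² = 15162 − 15129 = 33; nΣq² − (Σq)² = 69078 − 66049 = 3029
r = 225 / √(33 × 3029) = 225 / 316.1598 ≈ 0.712

0.712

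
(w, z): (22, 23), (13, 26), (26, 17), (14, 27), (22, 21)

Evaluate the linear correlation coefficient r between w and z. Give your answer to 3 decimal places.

n = 5, Σw = 97, Σz = 114, Σw² = 2009, Σz² = 2664, Σwz = 2126
nΣwz − ΣwΣz = 10630 − 11058 = -428
nΣw² − (Σw)² = 10045 − 9409 = 636; nΣz² − (Σz)² = 13320 − 12996 = 324
r = -428 / √(636 × 324) = -428 / 453.9427 ≈ -0.943

-0.943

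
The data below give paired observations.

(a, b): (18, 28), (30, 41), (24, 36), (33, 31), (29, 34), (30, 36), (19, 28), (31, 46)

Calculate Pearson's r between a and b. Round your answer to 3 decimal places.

n = 8, Σa = 214, Σb = 280, Σa² = 5952, Σb² = 10074, Σab = 7645
nΣab − ΣaΣb = 61160 − 59920 = 1240
nΣa² − (Σa)² = 47616 − 45796 = 1820; nΣb² − (Σb)² = 80592 − 78400 = 2192
r = 1240 / √(1820 × 2192) = 1240 / 1997.3583 ≈ 0.621

0.621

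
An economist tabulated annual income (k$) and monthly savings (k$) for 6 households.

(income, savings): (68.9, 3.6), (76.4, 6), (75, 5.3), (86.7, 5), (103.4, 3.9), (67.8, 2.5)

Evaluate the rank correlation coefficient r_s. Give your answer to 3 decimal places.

0.486

Rank income: 2, 4, 3, 5, 6, 1
Rank savings: 2, 6, 5, 4, 3, 1
d = rank(income) − rank(savings): 0, -2, -2, 1, 3, 0; Σd² = 18
ρ = 1 − 6Σd² / [n(n²−1)] = 1 − 6×18 / (6×35) = 1 − 108/210 ≈ 0.486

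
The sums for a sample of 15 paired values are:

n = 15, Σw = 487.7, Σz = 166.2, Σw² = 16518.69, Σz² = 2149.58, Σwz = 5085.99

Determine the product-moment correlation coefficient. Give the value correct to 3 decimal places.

-0.704

r = (nΣwz − ΣwΣz) / √[(nΣw² − (Σw)²)(nΣz² − (Σz)²)]
Numerator: 15×5085.99 − 487.7×166.2 = -4765.89
Denominator: √[(247780.35 − 237851.29)(32243.7 − 27622.44)] = √[9929.06 × 4621.26] = 6773.8296
r = -4765.89 / 6773.8296 ≈ -0.704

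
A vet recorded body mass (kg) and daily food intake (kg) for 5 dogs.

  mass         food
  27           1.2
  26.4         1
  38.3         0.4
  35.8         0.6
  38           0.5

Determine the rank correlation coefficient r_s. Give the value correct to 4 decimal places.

-0.9000

Rank mass: 2, 1, 5, 3, 4
Rank food: 5, 4, 1, 3, 2
d = rank(mass) − rank(food): -3, -3, 4, 0, 2; Σd² = 38
ρ = 1 − 6Σd² / [n(n²−1)] = 1 − 6×38 / (5×24) = 1 − 228/120 ≈ -0.9000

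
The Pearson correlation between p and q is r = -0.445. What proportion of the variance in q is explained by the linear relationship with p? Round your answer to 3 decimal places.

0.198

r² = (-0.445)² = 0.198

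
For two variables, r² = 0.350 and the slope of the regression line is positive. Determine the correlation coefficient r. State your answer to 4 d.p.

|r| = √0.350 = 0.5916
The association is positive, so r = 0.5916.

0.5916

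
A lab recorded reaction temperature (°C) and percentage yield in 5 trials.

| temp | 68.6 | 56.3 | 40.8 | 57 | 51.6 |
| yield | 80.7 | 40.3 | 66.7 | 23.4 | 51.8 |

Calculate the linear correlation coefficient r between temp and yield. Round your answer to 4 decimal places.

n = 5, Σx = 274.3, Σy = 262.9, Σx² = 15451.85, Σy² = 15816.27, Σxy = 14532.95
nΣxy − ΣxΣy = 72664.75 − 72113.47 = 551.28
nΣx² − (Σx)² = 77259.25 − 75240.49 = 2018.76; nΣy² − (Σy)² = 79081.35 − 69116.41 = 9964.94
r = 551.28 / √(2018.76 × 9964.94) = 551.28 / 4485.1781 ≈ 0.1229

0.1229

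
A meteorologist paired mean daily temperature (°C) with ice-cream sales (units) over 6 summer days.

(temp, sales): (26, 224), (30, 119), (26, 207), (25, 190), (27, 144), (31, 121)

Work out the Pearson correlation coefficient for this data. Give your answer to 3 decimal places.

-0.856

n = 6, Σx = 165, Σy = 1005, Σx² = 4567, Σy² = 178663, Σxy = 27165
nΣxy − ΣxΣy = 162990 − 165825 = -2835
nΣx² − (Σx)² = 27402 − 27225 = 177; nΣy² − (Σy)² = 1071978 − 1010025 = 61953
r = -2835 / √(177 × 61953) = -2835 / 3311.4470 ≈ -0.856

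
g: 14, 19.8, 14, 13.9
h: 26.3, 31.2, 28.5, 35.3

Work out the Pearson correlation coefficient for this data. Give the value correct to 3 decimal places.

0.135

n = 4, Σg = 61.7, Σh = 121.3, Σg² = 977.25, Σh² = 3723.47, Σgh = 1875.63
nΣgh − ΣgΣh = 7502.52 − 7484.21 = 18.31
nΣg² − (Σg)² = 3909 − 3806.89 = 102.11; nΣh² − (Σh)² = 14893.88 − 14713.69 = 180.19
r = 18.31 / √(102.11 × 180.19) = 18.31 / 135.6437 ≈ 0.135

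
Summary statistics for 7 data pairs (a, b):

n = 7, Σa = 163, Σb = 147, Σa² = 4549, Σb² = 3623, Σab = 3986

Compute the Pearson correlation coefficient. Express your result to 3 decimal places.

r = (nΣab − ΣaΣb) / √[(nΣa² − (Σa)²)(nΣb² − (Σb)²)]
Numerator: 7×3986 − 163×147 = 3941
Denominator: √[(31843 − 26569)(25361 − 21609)] = √[5274 × 3752] = 4448.3759
r = 3941 / 4448.3759 ≈ 0.886

0.886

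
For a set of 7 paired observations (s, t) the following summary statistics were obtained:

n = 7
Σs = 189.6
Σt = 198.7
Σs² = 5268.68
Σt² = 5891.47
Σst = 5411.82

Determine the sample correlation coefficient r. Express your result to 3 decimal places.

r = (nΣst − ΣsΣt) / √[(nΣs² − (Σs)²)(nΣt² − (Σt)²)]
Numerator: 7×5411.82 − 189.6×198.7 = 209.22
Denominator: √[(36880.76 − 35948.16)(41240.29 − 39481.69)] = √[932.6 × 1758.6] = 1280.6523
r = 209.22 / 1280.6523 ≈ 0.163

0.163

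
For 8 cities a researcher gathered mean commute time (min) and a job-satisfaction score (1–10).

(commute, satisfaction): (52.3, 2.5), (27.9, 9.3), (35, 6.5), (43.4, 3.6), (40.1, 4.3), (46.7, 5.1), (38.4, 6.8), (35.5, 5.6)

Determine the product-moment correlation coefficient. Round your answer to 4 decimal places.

n = 8, Σx = 319.3, Σy = 43.7, Σx² = 13145.97, Σy² = 270.05, Σxy = 1644.48
nΣxy − ΣxΣy = 13155.84 − 13953.41 = -797.57
nΣx² − (Σx)² = 105167.76 − 101952.49 = 3215.27; nΣy² − (Σy)² = 2160.4 − 1909.69 = 250.71
r = -797.57 / √(3215.27 × 250.71) = -797.57 / 897.8309 ≈ -0.8883

-0.8883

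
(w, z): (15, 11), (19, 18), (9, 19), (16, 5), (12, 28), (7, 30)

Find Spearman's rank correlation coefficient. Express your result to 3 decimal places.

-0.771

Rank w: 4, 6, 2, 5, 3, 1
Rank z: 2, 3, 4, 1, 5, 6
d = rank(w) − rank(z): 2, 3, -2, 4, -2, -5; Σd² = 62
ρ = 1 − 6Σd² / [n(n²−1)] = 1 − 6×62 / (6×35) = 1 − 372/210 ≈ -0.771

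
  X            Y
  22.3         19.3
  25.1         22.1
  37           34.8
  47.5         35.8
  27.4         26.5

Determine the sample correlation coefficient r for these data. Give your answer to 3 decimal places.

0.936

n = 5, ΣX = 159.3, ΣY = 138.5, ΣX² = 5503.31, ΣY² = 4055.83, ΣXY = 4699.3
nΣXY − ΣXΣY = 23496.5 − 22063.05 = 1433.45
nΣX² − (ΣX)² = 27516.55 − 25376.49 = 2140.06; nΣY² − (ΣY)² = 20279.15 − 19182.25 = 1096.9
r = 1433.45 / √(2140.06 × 1096.9) = 1433.45 / 1532.1331 ≈ 0.936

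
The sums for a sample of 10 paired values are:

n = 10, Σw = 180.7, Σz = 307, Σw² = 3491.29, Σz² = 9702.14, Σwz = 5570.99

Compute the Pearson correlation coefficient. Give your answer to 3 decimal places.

0.094

r = (nΣwz − ΣwΣz) / √[(nΣw² − (Σw)²)(nΣz² − (Σz)²)]
Numerator: 10×5570.99 − 180.7×307 = 235
Denominator: √[(34912.9 − 32652.49)(97021.4 − 94249)] = √[2260.41 × 2772.4] = 2503.3499
r = 235 / 2503.3499 ≈ 0.094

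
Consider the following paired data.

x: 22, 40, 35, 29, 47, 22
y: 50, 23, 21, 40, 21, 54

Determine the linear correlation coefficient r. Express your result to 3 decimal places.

-0.923

n = 6, Σx = 195, Σy = 209, Σx² = 6843, Σy² = 8427, Σxy = 6090
nΣxy − ΣxΣy = 36540 − 40755 = -4215
nΣx² − (Σx)² = 41058 − 38025 = 3033; nΣy² − (Σy)² = 50562 − 43681 = 6881
r = -4215 / √(3033 × 6881) = -4215 / 4568.3775 ≈ -0.923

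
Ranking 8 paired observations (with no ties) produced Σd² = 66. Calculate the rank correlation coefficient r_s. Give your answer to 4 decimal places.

0.2143

ρ = 1 − 6Σd² / [n(n²−1)] = 1 − 6×66 / (8×63)
  = 1 − 396/504 = 1 − 0.78571 ≈ 0.2143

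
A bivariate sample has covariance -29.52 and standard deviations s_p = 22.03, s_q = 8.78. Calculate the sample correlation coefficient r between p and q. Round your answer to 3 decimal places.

r = Cov(p,q) / (s_p · s_q) = -29.52 / (22.03 × 8.78)
  = -29.52 / 193.4234 ≈ -0.153

-0.153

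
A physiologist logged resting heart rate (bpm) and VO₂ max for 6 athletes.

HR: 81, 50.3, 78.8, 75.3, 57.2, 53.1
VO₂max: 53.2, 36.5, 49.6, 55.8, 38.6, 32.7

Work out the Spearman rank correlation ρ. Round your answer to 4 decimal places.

0.7714

Rank HR: 6, 1, 5, 4, 3, 2
Rank VO₂max: 5, 2, 4, 6, 3, 1
d = rank(HR) − rank(VO₂max): 1, -1, 1, -2, 0, 1; Σd² = 8
ρ = 1 − 6Σd² / [n(n²−1)] = 1 − 6×8 / (6×35) = 1 − 48/210 ≈ 0.7714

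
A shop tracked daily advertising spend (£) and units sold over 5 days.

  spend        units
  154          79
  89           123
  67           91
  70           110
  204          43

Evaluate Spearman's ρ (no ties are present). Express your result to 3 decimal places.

Rank spend: 4, 3, 1, 2, 5
Rank units: 2, 5, 3, 4, 1
d = rank(spend) − rank(units): 2, -2, -2, -2, 4; Σd² = 32
ρ = 1 − 6Σd² / [n(n²−1)] = 1 − 6×32 / (5×24) = 1 − 192/120 ≈ -0.600

-0.600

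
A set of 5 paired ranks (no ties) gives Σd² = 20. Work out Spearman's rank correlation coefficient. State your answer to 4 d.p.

ρ = 1 − 6Σd² / [n(n²−1)] = 1 − 6×20 / (5×24)
  = 1 − 120/120 = 1 − 1.00000 ≈ 0.0000

0.0000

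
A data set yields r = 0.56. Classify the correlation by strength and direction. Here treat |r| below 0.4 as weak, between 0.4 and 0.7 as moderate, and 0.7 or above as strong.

r = 0.56 > 0 so the relationship is positive.
|r| = 0.56, which falls in the moderate range.

moderate positive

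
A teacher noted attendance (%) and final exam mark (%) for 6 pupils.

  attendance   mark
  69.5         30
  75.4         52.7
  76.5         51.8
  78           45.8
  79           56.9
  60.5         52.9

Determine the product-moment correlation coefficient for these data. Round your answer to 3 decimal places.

n = 6, Σx = 438.9, Σy = 290.1, Σx² = 32352.91, Σy² = 14494.19, Σxy = 21289.23
nΣxy − ΣxΣy = 127735.38 − 127324.89 = 410.49
nΣx² − (Σx)² = 194117.46 − 192633.21 = 1484.25; nΣy² − (Σy)² = 86965.14 − 84158.01 = 2807.13
r = 410.49 / √(1484.25 × 2807.13) = 410.49 / 2041.1964 ≈ 0.201

0.201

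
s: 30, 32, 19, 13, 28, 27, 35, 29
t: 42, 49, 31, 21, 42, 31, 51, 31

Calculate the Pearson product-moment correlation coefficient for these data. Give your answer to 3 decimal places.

n = 8, Σs = 213, Σt = 298, Σs² = 6033, Σt² = 11854, Σst = 8387
nΣst − ΣsΣt = 67096 − 63474 = 3622
nΣs² − (Σs)² = 48264 − 45369 = 2895; nΣt² − (Σt)² = 94832 − 88804 = 6028
r = 3622 / √(2895 × 6028) = 3622 / 4177.4466 ≈ 0.867

0.867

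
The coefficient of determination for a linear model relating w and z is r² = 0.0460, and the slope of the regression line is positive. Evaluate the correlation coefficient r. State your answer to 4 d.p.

0.2145

|r| = √0.0460 = 0.2145
The association is positive, so r = 0.2145.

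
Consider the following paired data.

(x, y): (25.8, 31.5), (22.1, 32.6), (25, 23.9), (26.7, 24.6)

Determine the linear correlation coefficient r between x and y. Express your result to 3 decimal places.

-0.600

n = 4, Σx = 99.6, Σy = 112.6, Σx² = 2491.94, Σy² = 3231.38, Σxy = 2787.48
nΣxy − ΣxΣy = 11149.92 − 11214.96 = -65.04
nΣx² − (Σx)² = 9967.76 − 9920.16 = 47.6; nΣy² − (Σy)² = 12925.52 − 12678.76 = 246.76
r = -65.04 / √(47.6 × 246.76) = -65.04 / 108.3779 ≈ -0.600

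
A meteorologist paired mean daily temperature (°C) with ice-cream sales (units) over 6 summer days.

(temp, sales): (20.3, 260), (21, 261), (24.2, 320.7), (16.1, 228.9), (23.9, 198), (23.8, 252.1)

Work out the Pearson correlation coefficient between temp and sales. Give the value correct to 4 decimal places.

n = 6, Σx = 129.3, Σy = 1520.7, Σx² = 2835.59, Σy² = 393723.11, Σxy = 32937.41
nΣxy − ΣxΣy = 197624.46 − 196626.51 = 997.95
nΣx² − (Σx)² = 17013.54 − 16718.49 = 295.05; nΣy² − (Σy)² = 2362338.66 − 2312528.49 = 49810.17
r = 997.95 / √(295.05 × 49810.17) = 997.95 / 3833.6002 ≈ 0.2603

0.2603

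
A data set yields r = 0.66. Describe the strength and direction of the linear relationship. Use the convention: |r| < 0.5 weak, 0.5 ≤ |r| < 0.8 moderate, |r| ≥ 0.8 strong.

r = 0.66 > 0 so the relationship is positive.
|r| = 0.66, which falls in the moderate range.

moderate positive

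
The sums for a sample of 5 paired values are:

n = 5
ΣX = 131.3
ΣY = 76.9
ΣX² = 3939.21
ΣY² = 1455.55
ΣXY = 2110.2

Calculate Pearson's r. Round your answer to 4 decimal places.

0.2480

r = (nΣXY − ΣXΣY) / √[(nΣX² − (ΣX)²)(nΣY² − (ΣY)²)]
Numerator: 5×2110.2 − 131.3×76.9 = 454.03
Denominator: √[(19696.05 − 17239.69)(7277.75 − 5913.61)] = √[2456.36 × 1364.14] = 1830.5242
r = 454.03 / 1830.5242 ≈ 0.2480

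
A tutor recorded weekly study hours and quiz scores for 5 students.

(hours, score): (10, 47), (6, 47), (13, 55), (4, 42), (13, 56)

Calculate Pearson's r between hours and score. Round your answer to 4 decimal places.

0.9329

n = 5, Σx = 46, Σy = 247, Σx² = 490, Σy² = 12343, Σxy = 2363
nΣxy − ΣxΣy = 11815 − 11362 = 453
nΣx² − (Σx)² = 2450 − 2116 = 334; nΣy² − (Σy)² = 61715 − 61009 = 706
r = 453 / √(334 × 706) = 453 / 485.5965 ≈ 0.9329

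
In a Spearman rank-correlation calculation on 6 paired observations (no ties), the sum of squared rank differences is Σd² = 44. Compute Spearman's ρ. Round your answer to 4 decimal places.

-0.2571

ρ = 1 − 6Σd² / [n(n²−1)] = 1 − 6×44 / (6×35)
  = 1 − 264/210 = 1 − 1.25714 ≈ -0.2571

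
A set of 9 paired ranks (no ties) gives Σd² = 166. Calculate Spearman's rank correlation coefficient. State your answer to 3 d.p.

ρ = 1 − 6Σd² / [n(n²−1)] = 1 − 6×166 / (9×80)
  = 1 − 996/720 = 1 − 1.3833 ≈ -0.383

-0.383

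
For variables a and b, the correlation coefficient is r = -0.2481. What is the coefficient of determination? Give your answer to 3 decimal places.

0.062

r² = (-0.2481)² = 0.062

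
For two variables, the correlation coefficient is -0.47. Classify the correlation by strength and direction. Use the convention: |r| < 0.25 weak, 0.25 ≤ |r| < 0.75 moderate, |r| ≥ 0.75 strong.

moderate negative

r = -0.47 < 0 so the relationship is negative.
|r| = 0.47, which falls in the moderate range.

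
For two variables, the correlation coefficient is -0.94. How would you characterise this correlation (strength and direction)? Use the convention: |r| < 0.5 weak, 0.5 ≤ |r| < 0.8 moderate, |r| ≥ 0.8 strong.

r = -0.94 < 0 so the relationship is negative.
|r| = 0.94, which falls in the strong range.

strong negative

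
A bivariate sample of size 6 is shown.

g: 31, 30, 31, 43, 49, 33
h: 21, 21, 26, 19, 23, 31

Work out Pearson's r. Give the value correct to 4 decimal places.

-0.2632

n = 6, Σg = 217, Σh = 141, Σg² = 8161, Σh² = 3409, Σgh = 5054
nΣgh − ΣgΣh = 30324 − 30597 = -273
nΣg² − (Σg)² = 48966 − 47089 = 1877; nΣh² − (Σh)² = 20454 − 19881 = 573
r = -273 / √(1877 × 573) = -273 / 1037.0733 ≈ -0.2632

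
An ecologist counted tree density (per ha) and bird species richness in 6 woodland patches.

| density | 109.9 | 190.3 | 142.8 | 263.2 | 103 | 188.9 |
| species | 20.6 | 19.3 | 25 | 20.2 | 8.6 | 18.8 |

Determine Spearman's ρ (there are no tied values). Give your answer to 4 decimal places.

0.1429

Rank density: 2, 5, 3, 6, 1, 4
Rank species: 5, 3, 6, 4, 1, 2
d = rank(density) − rank(species): -3, 2, -3, 2, 0, 2; Σd² = 30
ρ = 1 − 6Σd² / [n(n²−1)] = 1 − 6×30 / (6×35) = 1 − 180/210 ≈ 0.1429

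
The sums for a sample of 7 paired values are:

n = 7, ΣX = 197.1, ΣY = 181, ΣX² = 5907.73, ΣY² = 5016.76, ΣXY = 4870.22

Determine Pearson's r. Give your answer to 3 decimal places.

-0.652

r = (nΣXY − ΣXΣY) / √[(nΣX² − (ΣX)²)(nΣY² − (ΣY)²)]
Numerator: 7×4870.22 − 197.1×181 = -1583.56
Denominator: √[(41354.11 − 38848.41)(35117.32 − 32761)] = √[2505.7 × 2356.32] = 2429.8623
r = -1583.56 / 2429.8623 ≈ -0.652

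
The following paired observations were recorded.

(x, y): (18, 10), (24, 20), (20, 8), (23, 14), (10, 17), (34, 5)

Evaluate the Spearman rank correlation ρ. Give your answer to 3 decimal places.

-0.257

Rank x: 2, 5, 3, 4, 1, 6
Rank y: 3, 6, 2, 4, 5, 1
d = rank(x) − rank(y): -1, -1, 1, 0, -4, 5; Σd² = 44
ρ = 1 − 6Σd² / [n(n²−1)] = 1 − 6×44 / (6×35) = 1 − 264/210 ≈ -0.257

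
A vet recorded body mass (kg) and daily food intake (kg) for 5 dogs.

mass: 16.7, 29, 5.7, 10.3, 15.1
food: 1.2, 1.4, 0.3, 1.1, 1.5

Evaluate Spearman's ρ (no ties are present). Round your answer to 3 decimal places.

0.700

Rank mass: 4, 5, 1, 2, 3
Rank food: 3, 4, 1, 2, 5
d = rank(mass) − rank(food): 1, 1, 0, 0, -2; Σd² = 6
ρ = 1 − 6Σd² / [n(n²−1)] = 1 − 6×6 / (5×24) = 1 − 36/120 ≈ 0.700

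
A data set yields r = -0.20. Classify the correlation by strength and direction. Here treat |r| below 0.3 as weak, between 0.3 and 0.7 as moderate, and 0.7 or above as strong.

r = -0.20 < 0 so the relationship is negative.
|r| = 0.20, which falls in the weak range.

weak negative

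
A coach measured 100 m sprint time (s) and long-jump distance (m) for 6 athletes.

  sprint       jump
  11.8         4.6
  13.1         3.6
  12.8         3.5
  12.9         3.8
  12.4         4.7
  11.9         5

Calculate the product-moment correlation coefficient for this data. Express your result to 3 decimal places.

-0.885

n = 6, Σx = 74.9, Σy = 25.2, Σx² = 936.47, Σy² = 107.9, Σxy = 313.04
nΣxy − ΣxΣy = 1878.24 − 1887.48 = -9.24
nΣx² − (Σx)² = 5618.82 − 5610.01 = 8.81; nΣy² − (Σy)² = 647.4 − 635.04 = 12.36
r = -9.24 / √(8.81 × 12.36) = -9.24 / 10.4351 ≈ -0.885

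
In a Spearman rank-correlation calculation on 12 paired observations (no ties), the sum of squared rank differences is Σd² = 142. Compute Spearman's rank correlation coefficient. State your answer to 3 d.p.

0.503

ρ = 1 − 6Σd² / [n(n²−1)] = 1 − 6×142 / (12×143)
  = 1 − 852/1716 = 1 − 0.4965 ≈ 0.503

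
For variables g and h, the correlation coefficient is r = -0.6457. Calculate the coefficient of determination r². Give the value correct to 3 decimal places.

r² = (-0.6457)² = 0.417

0.417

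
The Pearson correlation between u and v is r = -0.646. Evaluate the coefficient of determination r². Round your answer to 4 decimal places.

r² = (-0.646)² = 0.4173

0.4173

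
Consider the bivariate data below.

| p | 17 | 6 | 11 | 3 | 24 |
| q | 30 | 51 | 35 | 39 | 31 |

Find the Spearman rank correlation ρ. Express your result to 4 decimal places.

-0.8000

Rank p: 4, 2, 3, 1, 5
Rank q: 1, 5, 3, 4, 2
d = rank(p) − rank(q): 3, -3, 0, -3, 3; Σd² = 36
ρ = 1 − 6Σd² / [n(n²−1)] = 1 − 6×36 / (5×24) = 1 − 216/120 ≈ -0.8000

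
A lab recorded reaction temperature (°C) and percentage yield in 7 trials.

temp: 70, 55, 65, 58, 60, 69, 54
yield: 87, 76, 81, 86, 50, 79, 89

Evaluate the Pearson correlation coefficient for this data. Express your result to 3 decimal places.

0.075

n = 7, Σx = 431, Σy = 548, Σx² = 26791, Σy² = 43964, Σxy = 33780
nΣxy − ΣxΣy = 236460 − 236188 = 272
nΣx² − (Σx)² = 187537 − 185761 = 1776; nΣy² − (Σy)² = 307748 − 300304 = 7444
r = 272 / √(1776 × 7444) = 272 / 3636.0066 ≈ 0.075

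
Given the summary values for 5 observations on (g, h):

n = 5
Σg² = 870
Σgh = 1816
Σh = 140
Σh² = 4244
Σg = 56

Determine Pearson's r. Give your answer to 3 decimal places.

r = (nΣgh − ΣgΣh) / √[(nΣg² − (Σg)²)(nΣh² − (Σh)²)]
Numerator: 5×1816 − 56×140 = 1240
Denominator: √[(4350 − 3136)(21220 − 19600)] = √[1214 × 1620] = 1402.3837
r = 1240 / 1402.3837 ≈ 0.884

0.884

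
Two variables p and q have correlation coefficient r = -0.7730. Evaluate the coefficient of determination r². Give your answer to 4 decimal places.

0.5975

r² = (-0.7730)² = 0.5975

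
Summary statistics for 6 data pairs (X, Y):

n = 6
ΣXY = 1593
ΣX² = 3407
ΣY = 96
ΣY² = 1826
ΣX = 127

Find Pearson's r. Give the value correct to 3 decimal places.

r = (nΣXY − ΣXΣY) / √[(nΣX² − (ΣX)²)(nΣY² − (ΣY)²)]
Numerator: 6×1593 − 127×96 = -2634
Denominator: √[(20442 − 16129)(10956 − 9216)] = √[4313 × 1740] = 2739.4562
r = -2634 / 2739.4562 ≈ -0.962

-0.962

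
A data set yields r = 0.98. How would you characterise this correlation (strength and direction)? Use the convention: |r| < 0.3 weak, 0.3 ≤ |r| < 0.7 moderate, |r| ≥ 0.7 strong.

strong positive

r = 0.98 > 0 so the relationship is positive.
|r| = 0.98, which falls in the strong range.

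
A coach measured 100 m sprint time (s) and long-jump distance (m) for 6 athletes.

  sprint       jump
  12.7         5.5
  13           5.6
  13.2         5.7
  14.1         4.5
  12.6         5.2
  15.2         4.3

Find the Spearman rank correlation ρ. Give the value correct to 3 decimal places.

Rank sprint: 2, 3, 4, 5, 1, 6
Rank jump: 4, 5, 6, 2, 3, 1
d = rank(sprint) − rank(jump): -2, -2, -2, 3, -2, 5; Σd² = 50
ρ = 1 − 6Σd² / [n(n²−1)] = 1 − 6×50 / (6×35) = 1 − 300/210 ≈ -0.429

-0.429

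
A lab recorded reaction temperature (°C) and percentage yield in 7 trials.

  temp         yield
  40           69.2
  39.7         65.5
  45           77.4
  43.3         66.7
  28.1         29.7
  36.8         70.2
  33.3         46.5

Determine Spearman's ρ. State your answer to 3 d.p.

0.750

Rank temp: 5, 4, 7, 6, 1, 3, 2
Rank yield: 5, 3, 7, 4, 1, 6, 2
d = rank(temp) − rank(yield): 0, 1, 0, 2, 0, -3, 0; Σd² = 14
ρ = 1 − 6Σd² / [n(n²−1)] = 1 − 6×14 / (7×48) = 1 − 84/336 ≈ 0.750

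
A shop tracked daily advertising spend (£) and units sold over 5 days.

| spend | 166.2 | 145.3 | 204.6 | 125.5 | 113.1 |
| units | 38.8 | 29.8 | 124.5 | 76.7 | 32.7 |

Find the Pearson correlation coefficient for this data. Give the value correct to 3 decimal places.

n = 5, Σx = 754.7, Σy = 302.5, Σx² = 119137.55, Σy² = 24845.91, Σxy = 49575.42
nΣxy − ΣxΣy = 247877.1 − 228296.75 = 19580.35
nΣx² − (Σx)² = 595687.75 − 569572.09 = 26115.66; nΣy² − (Σy)² = 124229.55 − 91506.25 = 32723.3
r = 19580.35 / √(26115.66 × 32723.3) = 19580.35 / 29233.3812 ≈ 0.670

0.670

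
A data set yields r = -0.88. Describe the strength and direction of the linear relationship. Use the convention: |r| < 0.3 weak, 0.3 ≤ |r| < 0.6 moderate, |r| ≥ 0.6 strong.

r = -0.88 < 0 so the relationship is negative.
|r| = 0.88, which falls in the strong range.

strong negative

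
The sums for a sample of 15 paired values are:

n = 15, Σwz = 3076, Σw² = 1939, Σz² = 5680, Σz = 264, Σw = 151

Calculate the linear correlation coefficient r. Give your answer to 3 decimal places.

0.636

r = (nΣwz − ΣwΣz) / √[(nΣw² − (Σw)²)(nΣz² − (Σz)²)]
Numerator: 15×3076 − 151×264 = 6276
Denominator: √[(29085 − 22801)(85200 − 69696)] = √[6284 × 15504] = 9870.5185
r = 6276 / 9870.5185 ≈ 0.636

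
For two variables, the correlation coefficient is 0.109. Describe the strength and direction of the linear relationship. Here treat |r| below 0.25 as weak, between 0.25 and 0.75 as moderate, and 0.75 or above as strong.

r = 0.109 > 0 so the relationship is positive.
|r| = 0.109, which falls in the weak range.

weak positive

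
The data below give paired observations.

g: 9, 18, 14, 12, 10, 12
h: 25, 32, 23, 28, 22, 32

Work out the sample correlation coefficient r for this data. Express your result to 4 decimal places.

n = 6, Σg = 75, Σh = 162, Σg² = 989, Σh² = 4470, Σgh = 2063
nΣgh − ΣgΣh = 12378 − 12150 = 228
nΣg² − (Σg)² = 5934 − 5625 = 309; nΣh² − (Σh)² = 26820 − 26244 = 576
r = 228 / √(309 × 576) = 228 / 421.8815 ≈ 0.5404

0.5404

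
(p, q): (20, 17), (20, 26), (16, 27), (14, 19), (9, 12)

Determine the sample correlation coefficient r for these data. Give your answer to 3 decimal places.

n = 5, Σp = 79, Σq = 101, Σp² = 1333, Σq² = 2199, Σpq = 1666
nΣpq − ΣpΣq = 8330 − 7979 = 351
nΣp² − (Σp)² = 6665 − 6241 = 424; nΣq² − (Σq)² = 10995 − 10201 = 794
r = 351 / √(424 × 794) = 351 / 580.2206 ≈ 0.605

0.605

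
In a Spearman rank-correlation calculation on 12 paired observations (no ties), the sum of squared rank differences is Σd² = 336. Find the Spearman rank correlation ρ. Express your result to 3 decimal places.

ρ = 1 − 6Σd² / [n(n²−1)] = 1 − 6×336 / (12×143)
  = 1 − 2016/1716 = 1 − 1.1748 ≈ -0.175

-0.175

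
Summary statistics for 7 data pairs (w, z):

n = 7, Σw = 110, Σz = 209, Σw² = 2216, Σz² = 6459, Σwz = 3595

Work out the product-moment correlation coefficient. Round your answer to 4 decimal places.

0.9513

r = (nΣwz − ΣwΣz) / √[(nΣw² − (Σw)²)(nΣz² − (Σz)²)]
Numerator: 7×3595 − 110×209 = 2175
Denominator: √[(15512 − 12100)(45213 − 43681)] = √[3412 × 1532] = 2286.3036
r = 2175 / 2286.3036 ≈ 0.9513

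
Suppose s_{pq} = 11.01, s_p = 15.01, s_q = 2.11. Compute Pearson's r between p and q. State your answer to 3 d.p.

0.348

r = Cov(p,q) / (s_p · s_q) = 11.01 / (15.01 × 2.11)
  = 11.01 / 31.6711 ≈ 0.348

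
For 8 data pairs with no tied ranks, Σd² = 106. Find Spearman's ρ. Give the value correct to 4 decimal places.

-0.2619

ρ = 1 − 6Σd² / [n(n²−1)] = 1 − 6×106 / (8×63)
  = 1 − 636/504 = 1 − 1.26190 ≈ -0.2619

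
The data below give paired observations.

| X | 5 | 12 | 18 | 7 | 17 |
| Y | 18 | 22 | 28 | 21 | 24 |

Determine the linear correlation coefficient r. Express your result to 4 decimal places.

n = 5, ΣX = 59, ΣY = 113, ΣX² = 831, ΣY² = 2609, ΣXY = 1413
nΣXY − ΣXΣY = 7065 − 6667 = 398
nΣX² − (ΣX)² = 4155 − 3481 = 674; nΣY² − (ΣY)² = 13045 − 12769 = 276
r = 398 / √(674 × 276) = 398 / 431.3050 ≈ 0.9228

0.9228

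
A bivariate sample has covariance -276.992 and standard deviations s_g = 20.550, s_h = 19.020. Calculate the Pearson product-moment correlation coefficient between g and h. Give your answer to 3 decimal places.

r = Cov(g,h) / (s_g · s_h) = -276.992 / (20.550 × 19.020)
  = -276.992 / 390.8610 ≈ -0.709

-0.709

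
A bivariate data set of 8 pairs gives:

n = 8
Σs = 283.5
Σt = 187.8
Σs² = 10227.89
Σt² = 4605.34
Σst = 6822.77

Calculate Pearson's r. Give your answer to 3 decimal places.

0.887

r = (nΣst − ΣsΣt) / √[(nΣs² − (Σs)²)(nΣt² − (Σt)²)]
Numerator: 8×6822.77 − 283.5×187.8 = 1340.86
Denominator: √[(81823.12 − 80372.25)(36842.72 − 35268.84)] = √[1450.87 × 1573.88] = 1511.1238
r = 1340.86 / 1511.1238 ≈ 0.887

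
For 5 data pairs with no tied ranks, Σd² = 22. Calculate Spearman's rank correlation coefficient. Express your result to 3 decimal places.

-0.100

ρ = 1 − 6Σd² / [n(n²−1)] = 1 − 6×22 / (5×24)
  = 1 − 132/120 = 1 − 1.1000 ≈ -0.100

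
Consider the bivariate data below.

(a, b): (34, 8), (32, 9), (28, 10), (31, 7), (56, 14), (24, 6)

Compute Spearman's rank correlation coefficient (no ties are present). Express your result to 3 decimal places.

Rank a: 5, 4, 2, 3, 6, 1
Rank b: 3, 4, 5, 2, 6, 1
d = rank(a) − rank(b): 2, 0, -3, 1, 0, 0; Σd² = 14
ρ = 1 − 6Σd² / [n(n²−1)] = 1 − 6×14 / (6×35) = 1 − 84/210 ≈ 0.600

0.600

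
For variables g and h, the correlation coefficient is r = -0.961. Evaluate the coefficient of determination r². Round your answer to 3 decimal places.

r² = (-0.961)² = 0.924

0.924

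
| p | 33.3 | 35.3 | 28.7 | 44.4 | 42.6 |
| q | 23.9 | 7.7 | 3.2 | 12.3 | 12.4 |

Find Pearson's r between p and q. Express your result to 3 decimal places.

n = 5, Σp = 184.3, Σq = 59.5, Σp² = 6964.79, Σq² = 945.79, Σpq = 2233.88
nΣpq − ΣpΣq = 11169.4 − 10965.85 = 203.55
nΣp² − (Σp)² = 34823.95 − 33966.49 = 857.46; nΣq² − (Σq)² = 4728.95 − 3540.25 = 1188.7
r = 203.55 / √(857.46 × 1188.7) = 203.55 / 1009.5854 ≈ 0.202

0.202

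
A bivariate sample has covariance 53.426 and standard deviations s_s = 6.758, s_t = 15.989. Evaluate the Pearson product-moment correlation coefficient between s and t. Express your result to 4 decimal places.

r = Cov(s,t) / (s_s · s_t) = 53.426 / (6.758 × 15.989)
  = 53.426 / 108.0537 ≈ 0.4944

0.4944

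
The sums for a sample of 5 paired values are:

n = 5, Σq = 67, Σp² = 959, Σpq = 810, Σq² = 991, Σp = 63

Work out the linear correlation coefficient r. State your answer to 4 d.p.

r = (nΣpq − ΣpΣq) / √[(nΣp² − (Σp)²)(nΣq² − (Σq)²)]
Numerator: 5×810 − 63×67 = -171
Denominator: √[(4795 − 3969)(4955 − 4489)] = √[826 × 466] = 620.4160
r = -171 / 620.4160 ≈ -0.2756

-0.2756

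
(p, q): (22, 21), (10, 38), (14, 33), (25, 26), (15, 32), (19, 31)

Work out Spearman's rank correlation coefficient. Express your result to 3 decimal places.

Rank p: 5, 1, 2, 6, 3, 4
Rank q: 1, 6, 5, 2, 4, 3
d = rank(p) − rank(q): 4, -5, -3, 4, -1, 1; Σd² = 68
ρ = 1 − 6Σd² / [n(n²−1)] = 1 − 6×68 / (6×35) = 1 − 408/210 ≈ -0.943

-0.943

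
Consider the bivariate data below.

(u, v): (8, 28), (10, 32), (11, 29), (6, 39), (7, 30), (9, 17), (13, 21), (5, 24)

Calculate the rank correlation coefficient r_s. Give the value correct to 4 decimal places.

-0.2619

Rank u: 4, 6, 7, 2, 3, 5, 8, 1
Rank v: 4, 7, 5, 8, 6, 1, 2, 3
d = rank(u) − rank(v): 0, -1, 2, -6, -3, 4, 6, -2; Σd² = 106
ρ = 1 − 6Σd² / [n(n²−1)] = 1 − 6×106 / (8×63) = 1 − 636/504 ≈ -0.2619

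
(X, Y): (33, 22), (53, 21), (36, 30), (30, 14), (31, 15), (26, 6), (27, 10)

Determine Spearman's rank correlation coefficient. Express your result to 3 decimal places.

Rank X: 5, 7, 6, 3, 4, 1, 2
Rank Y: 6, 5, 7, 3, 4, 1, 2
d = rank(X) − rank(Y): -1, 2, -1, 0, 0, 0, 0; Σd² = 6
ρ = 1 − 6Σd² / [n(n²−1)] = 1 − 6×6 / (7×48) = 1 − 36/336 ≈ 0.893

0.893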